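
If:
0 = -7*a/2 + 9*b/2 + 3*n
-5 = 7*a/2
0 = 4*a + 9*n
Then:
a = -10/7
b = -290/189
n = 40/63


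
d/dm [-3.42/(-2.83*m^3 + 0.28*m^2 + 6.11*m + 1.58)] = (-29.0358*m^2 + 1.9152*m + 20.8962)/(-2.83*m^3 + 0.28*m^2 + 6.11*m + 1.58)^2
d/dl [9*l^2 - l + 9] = 18*l - 1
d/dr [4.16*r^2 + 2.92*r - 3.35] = 8.32*r + 2.92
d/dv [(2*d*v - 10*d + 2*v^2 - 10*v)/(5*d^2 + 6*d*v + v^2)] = 10*(d + 1)/(25*d^2 + 10*d*v + v^2)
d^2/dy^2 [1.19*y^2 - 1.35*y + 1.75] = 2.38000000000000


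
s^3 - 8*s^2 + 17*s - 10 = (s - 5)*(s - 2)*(s - 1)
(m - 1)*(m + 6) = m^2 + 5*m - 6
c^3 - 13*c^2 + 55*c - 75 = (c - 5)^2*(c - 3)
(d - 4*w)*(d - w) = d^2 - 5*d*w + 4*w^2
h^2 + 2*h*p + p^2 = (h + p)^2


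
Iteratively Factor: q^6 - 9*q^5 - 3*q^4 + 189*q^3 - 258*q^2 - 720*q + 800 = (q - 4)*(q^5 - 5*q^4 - 23*q^3 + 97*q^2 + 130*q - 200) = (q - 4)*(q + 2)*(q^4 - 7*q^3 - 9*q^2 + 115*q - 100) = (q - 5)*(q - 4)*(q + 2)*(q^3 - 2*q^2 - 19*q + 20) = (q - 5)*(q - 4)*(q + 2)*(q + 4)*(q^2 - 6*q + 5) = (q - 5)*(q - 4)*(q - 1)*(q + 2)*(q + 4)*(q - 5)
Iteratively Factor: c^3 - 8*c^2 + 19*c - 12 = (c - 4)*(c^2 - 4*c + 3) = (c - 4)*(c - 3)*(c - 1)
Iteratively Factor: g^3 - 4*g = (g - 2)*(g^2 + 2*g) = g*(g - 2)*(g + 2)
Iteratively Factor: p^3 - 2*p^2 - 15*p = (p)*(p^2 - 2*p - 15) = p*(p + 3)*(p - 5)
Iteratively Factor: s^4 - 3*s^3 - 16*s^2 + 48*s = (s - 3)*(s^3 - 16*s) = s*(s - 3)*(s^2 - 16) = s*(s - 4)*(s - 3)*(s + 4)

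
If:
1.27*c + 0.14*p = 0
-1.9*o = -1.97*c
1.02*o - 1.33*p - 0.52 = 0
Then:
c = 0.04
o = 0.04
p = -0.36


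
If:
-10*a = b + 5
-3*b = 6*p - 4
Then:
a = p/5 - 19/30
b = 4/3 - 2*p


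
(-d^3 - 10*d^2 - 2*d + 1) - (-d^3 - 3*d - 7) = -10*d^2 + d + 8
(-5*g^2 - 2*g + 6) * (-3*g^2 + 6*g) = 15*g^4 - 24*g^3 - 30*g^2 + 36*g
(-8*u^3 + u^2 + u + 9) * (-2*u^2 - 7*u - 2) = 16*u^5 + 54*u^4 + 7*u^3 - 27*u^2 - 65*u - 18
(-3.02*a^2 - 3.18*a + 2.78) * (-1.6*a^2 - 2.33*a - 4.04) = 4.832*a^4 + 12.1246*a^3 + 15.1622*a^2 + 6.3698*a - 11.2312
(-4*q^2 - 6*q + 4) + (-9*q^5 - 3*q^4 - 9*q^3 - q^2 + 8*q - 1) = -9*q^5 - 3*q^4 - 9*q^3 - 5*q^2 + 2*q + 3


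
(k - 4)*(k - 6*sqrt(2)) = k^2 - 6*sqrt(2)*k - 4*k + 24*sqrt(2)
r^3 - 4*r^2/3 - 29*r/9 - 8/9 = (r - 8/3)*(r + 1/3)*(r + 1)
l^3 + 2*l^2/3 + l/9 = l*(l + 1/3)^2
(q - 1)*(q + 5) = q^2 + 4*q - 5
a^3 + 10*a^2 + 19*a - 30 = (a - 1)*(a + 5)*(a + 6)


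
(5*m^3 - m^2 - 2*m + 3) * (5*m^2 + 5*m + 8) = 25*m^5 + 20*m^4 + 25*m^3 - 3*m^2 - m + 24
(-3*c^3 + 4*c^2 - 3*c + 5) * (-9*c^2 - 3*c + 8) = 27*c^5 - 27*c^4 - 9*c^3 - 4*c^2 - 39*c + 40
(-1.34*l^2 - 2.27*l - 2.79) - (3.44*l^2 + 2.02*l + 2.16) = -4.78*l^2 - 4.29*l - 4.95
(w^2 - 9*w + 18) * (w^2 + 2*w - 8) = w^4 - 7*w^3 - 8*w^2 + 108*w - 144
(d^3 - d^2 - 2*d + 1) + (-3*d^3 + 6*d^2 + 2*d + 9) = -2*d^3 + 5*d^2 + 10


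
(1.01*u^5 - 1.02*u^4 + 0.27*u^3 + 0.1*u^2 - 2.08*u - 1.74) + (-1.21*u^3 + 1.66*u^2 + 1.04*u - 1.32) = 1.01*u^5 - 1.02*u^4 - 0.94*u^3 + 1.76*u^2 - 1.04*u - 3.06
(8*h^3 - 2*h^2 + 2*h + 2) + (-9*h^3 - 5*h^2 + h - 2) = -h^3 - 7*h^2 + 3*h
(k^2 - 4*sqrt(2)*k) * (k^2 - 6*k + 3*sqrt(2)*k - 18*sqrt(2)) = k^4 - 6*k^3 - sqrt(2)*k^3 - 24*k^2 + 6*sqrt(2)*k^2 + 144*k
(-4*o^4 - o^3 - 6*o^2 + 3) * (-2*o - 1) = 8*o^5 + 6*o^4 + 13*o^3 + 6*o^2 - 6*o - 3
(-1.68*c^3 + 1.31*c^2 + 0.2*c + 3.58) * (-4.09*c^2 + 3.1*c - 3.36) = 6.8712*c^5 - 10.5659*c^4 + 8.8878*c^3 - 18.4238*c^2 + 10.426*c - 12.0288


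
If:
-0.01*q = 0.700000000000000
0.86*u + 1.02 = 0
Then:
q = -70.00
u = -1.19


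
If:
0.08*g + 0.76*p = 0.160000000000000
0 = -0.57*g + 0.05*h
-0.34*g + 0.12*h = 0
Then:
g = 0.00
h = 0.00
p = 0.21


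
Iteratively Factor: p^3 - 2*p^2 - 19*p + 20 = (p - 1)*(p^2 - p - 20) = (p - 1)*(p + 4)*(p - 5)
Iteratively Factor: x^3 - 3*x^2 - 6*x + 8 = (x + 2)*(x^2 - 5*x + 4) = (x - 4)*(x + 2)*(x - 1)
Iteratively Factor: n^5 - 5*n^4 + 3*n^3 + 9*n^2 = (n)*(n^4 - 5*n^3 + 3*n^2 + 9*n) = n*(n - 3)*(n^3 - 2*n^2 - 3*n) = n*(n - 3)*(n + 1)*(n^2 - 3*n) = n*(n - 3)^2*(n + 1)*(n)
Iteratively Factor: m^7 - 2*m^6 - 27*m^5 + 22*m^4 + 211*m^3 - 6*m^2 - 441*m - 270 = (m - 5)*(m^6 + 3*m^5 - 12*m^4 - 38*m^3 + 21*m^2 + 99*m + 54) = (m - 5)*(m + 3)*(m^5 - 12*m^3 - 2*m^2 + 27*m + 18) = (m - 5)*(m - 3)*(m + 3)*(m^4 + 3*m^3 - 3*m^2 - 11*m - 6) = (m - 5)*(m - 3)*(m + 1)*(m + 3)*(m^3 + 2*m^2 - 5*m - 6) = (m - 5)*(m - 3)*(m + 1)^2*(m + 3)*(m^2 + m - 6) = (m - 5)*(m - 3)*(m - 2)*(m + 1)^2*(m + 3)*(m + 3)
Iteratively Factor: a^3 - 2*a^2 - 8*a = (a)*(a^2 - 2*a - 8) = a*(a + 2)*(a - 4)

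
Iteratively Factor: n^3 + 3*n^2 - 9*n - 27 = (n - 3)*(n^2 + 6*n + 9) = (n - 3)*(n + 3)*(n + 3)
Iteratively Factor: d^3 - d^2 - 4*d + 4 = (d - 1)*(d^2 - 4) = (d - 2)*(d - 1)*(d + 2)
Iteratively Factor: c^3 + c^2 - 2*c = (c - 1)*(c^2 + 2*c) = c*(c - 1)*(c + 2)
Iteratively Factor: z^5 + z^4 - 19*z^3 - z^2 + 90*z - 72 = (z + 3)*(z^4 - 2*z^3 - 13*z^2 + 38*z - 24) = (z - 1)*(z + 3)*(z^3 - z^2 - 14*z + 24) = (z - 3)*(z - 1)*(z + 3)*(z^2 + 2*z - 8) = (z - 3)*(z - 1)*(z + 3)*(z + 4)*(z - 2)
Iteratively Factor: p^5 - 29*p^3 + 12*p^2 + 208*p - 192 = (p - 3)*(p^4 + 3*p^3 - 20*p^2 - 48*p + 64) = (p - 3)*(p - 1)*(p^3 + 4*p^2 - 16*p - 64) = (p - 4)*(p - 3)*(p - 1)*(p^2 + 8*p + 16) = (p - 4)*(p - 3)*(p - 1)*(p + 4)*(p + 4)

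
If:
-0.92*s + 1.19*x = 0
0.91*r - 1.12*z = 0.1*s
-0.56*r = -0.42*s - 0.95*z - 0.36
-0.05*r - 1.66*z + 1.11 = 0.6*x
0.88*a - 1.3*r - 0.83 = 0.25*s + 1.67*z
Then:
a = 4.38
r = 1.21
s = -1.84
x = -1.42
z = 1.15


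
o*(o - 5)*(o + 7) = o^3 + 2*o^2 - 35*o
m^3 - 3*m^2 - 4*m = m*(m - 4)*(m + 1)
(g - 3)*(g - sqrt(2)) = g^2 - 3*g - sqrt(2)*g + 3*sqrt(2)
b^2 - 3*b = b*(b - 3)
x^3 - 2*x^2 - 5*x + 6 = (x - 3)*(x - 1)*(x + 2)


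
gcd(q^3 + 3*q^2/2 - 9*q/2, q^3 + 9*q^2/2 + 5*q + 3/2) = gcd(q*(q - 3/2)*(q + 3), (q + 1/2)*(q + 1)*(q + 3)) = q + 3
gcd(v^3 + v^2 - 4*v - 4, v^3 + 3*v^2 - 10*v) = v - 2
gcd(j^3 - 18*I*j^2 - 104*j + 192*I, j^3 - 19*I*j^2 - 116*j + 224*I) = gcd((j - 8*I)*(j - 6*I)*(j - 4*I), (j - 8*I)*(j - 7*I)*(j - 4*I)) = j^2 - 12*I*j - 32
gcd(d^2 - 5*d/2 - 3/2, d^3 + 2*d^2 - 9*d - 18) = d - 3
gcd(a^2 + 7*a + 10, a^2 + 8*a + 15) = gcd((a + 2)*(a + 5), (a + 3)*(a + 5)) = a + 5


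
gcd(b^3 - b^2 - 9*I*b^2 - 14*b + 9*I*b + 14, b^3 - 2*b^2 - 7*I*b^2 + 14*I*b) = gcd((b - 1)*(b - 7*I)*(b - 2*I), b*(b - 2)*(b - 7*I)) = b - 7*I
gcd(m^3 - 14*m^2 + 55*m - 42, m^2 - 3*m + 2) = m - 1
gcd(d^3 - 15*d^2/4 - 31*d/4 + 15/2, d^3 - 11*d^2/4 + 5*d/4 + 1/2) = 1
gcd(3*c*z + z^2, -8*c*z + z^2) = z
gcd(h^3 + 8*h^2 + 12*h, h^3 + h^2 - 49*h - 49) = 1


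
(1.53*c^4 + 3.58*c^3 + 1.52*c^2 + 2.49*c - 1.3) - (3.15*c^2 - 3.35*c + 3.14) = 1.53*c^4 + 3.58*c^3 - 1.63*c^2 + 5.84*c - 4.44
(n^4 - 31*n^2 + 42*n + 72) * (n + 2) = n^5 + 2*n^4 - 31*n^3 - 20*n^2 + 156*n + 144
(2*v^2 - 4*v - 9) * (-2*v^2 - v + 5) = -4*v^4 + 6*v^3 + 32*v^2 - 11*v - 45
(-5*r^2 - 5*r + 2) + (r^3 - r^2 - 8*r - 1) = r^3 - 6*r^2 - 13*r + 1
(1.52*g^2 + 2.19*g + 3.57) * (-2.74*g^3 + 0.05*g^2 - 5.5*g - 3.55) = -4.1648*g^5 - 5.9246*g^4 - 18.0323*g^3 - 17.2625*g^2 - 27.4095*g - 12.6735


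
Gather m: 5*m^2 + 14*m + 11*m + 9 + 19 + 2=5*m^2 + 25*m + 30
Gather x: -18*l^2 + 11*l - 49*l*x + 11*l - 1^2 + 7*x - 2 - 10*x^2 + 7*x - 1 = -18*l^2 + 22*l - 10*x^2 + x*(14 - 49*l) - 4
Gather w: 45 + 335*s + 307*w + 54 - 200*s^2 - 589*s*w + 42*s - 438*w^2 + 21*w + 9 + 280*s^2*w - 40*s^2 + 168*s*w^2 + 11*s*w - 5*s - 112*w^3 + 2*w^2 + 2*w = -240*s^2 + 372*s - 112*w^3 + w^2*(168*s - 436) + w*(280*s^2 - 578*s + 330) + 108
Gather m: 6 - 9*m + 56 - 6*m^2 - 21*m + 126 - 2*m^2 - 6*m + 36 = -8*m^2 - 36*m + 224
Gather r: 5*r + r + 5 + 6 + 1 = 6*r + 12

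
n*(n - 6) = n^2 - 6*n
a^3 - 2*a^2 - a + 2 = (a - 2)*(a - 1)*(a + 1)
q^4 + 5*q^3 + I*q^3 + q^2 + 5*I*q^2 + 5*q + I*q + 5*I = (q + 5)*(q - I)*(q + I)^2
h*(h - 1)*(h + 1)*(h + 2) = h^4 + 2*h^3 - h^2 - 2*h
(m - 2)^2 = m^2 - 4*m + 4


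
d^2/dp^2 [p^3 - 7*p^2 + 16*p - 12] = 6*p - 14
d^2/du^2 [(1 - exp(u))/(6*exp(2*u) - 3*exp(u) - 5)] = (-36*exp(4*u) + 126*exp(3*u) - 234*exp(2*u) + 144*exp(u) - 40)*exp(u)/(216*exp(6*u) - 324*exp(5*u) - 378*exp(4*u) + 513*exp(3*u) + 315*exp(2*u) - 225*exp(u) - 125)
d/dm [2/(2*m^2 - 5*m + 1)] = 2*(5 - 4*m)/(2*m^2 - 5*m + 1)^2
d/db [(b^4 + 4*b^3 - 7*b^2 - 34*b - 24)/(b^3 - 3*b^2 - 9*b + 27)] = (b^4 - 41*b^2 - 142*b - 126)/(b^4 - 18*b^2 + 81)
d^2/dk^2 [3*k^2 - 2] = 6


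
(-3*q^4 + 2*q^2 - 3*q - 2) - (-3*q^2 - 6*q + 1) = -3*q^4 + 5*q^2 + 3*q - 3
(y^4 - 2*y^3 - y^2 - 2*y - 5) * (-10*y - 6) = -10*y^5 + 14*y^4 + 22*y^3 + 26*y^2 + 62*y + 30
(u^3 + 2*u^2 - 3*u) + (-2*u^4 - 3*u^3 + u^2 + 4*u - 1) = -2*u^4 - 2*u^3 + 3*u^2 + u - 1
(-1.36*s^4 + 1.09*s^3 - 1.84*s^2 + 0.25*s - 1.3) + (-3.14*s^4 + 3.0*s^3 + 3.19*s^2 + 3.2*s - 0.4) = -4.5*s^4 + 4.09*s^3 + 1.35*s^2 + 3.45*s - 1.7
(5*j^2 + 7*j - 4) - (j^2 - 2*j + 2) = 4*j^2 + 9*j - 6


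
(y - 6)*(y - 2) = y^2 - 8*y + 12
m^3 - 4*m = m*(m - 2)*(m + 2)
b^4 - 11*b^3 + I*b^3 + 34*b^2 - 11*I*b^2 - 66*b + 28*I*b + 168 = (b - 7)*(b - 4)*(b - 2*I)*(b + 3*I)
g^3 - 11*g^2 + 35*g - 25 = (g - 5)^2*(g - 1)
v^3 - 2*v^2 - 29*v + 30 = (v - 6)*(v - 1)*(v + 5)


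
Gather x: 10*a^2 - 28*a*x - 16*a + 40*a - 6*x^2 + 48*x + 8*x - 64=10*a^2 + 24*a - 6*x^2 + x*(56 - 28*a) - 64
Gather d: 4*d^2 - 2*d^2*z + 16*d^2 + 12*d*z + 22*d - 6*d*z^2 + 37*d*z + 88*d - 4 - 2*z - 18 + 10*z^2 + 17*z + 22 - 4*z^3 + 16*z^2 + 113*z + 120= d^2*(20 - 2*z) + d*(-6*z^2 + 49*z + 110) - 4*z^3 + 26*z^2 + 128*z + 120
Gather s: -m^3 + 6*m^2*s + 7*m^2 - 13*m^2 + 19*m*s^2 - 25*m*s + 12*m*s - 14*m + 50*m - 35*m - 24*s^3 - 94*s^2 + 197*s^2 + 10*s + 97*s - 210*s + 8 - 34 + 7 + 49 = -m^3 - 6*m^2 + m - 24*s^3 + s^2*(19*m + 103) + s*(6*m^2 - 13*m - 103) + 30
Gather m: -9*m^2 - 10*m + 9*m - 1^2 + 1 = -9*m^2 - m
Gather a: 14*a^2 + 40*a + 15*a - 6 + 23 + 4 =14*a^2 + 55*a + 21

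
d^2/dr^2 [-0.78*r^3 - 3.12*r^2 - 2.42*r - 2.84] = -4.68*r - 6.24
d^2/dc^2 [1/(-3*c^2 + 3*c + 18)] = 2*(-c^2 + c + (2*c - 1)^2 + 6)/(3*(-c^2 + c + 6)^3)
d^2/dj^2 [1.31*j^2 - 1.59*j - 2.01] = 2.62000000000000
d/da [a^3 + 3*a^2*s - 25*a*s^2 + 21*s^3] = 3*a^2 + 6*a*s - 25*s^2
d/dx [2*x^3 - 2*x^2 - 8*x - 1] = 6*x^2 - 4*x - 8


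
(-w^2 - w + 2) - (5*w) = -w^2 - 6*w + 2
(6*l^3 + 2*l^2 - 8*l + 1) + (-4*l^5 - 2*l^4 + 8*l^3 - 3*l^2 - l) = -4*l^5 - 2*l^4 + 14*l^3 - l^2 - 9*l + 1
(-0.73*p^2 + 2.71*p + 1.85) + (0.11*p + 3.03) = -0.73*p^2 + 2.82*p + 4.88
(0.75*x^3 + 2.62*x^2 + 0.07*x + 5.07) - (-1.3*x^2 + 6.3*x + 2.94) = 0.75*x^3 + 3.92*x^2 - 6.23*x + 2.13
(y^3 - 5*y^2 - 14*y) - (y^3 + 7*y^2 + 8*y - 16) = -12*y^2 - 22*y + 16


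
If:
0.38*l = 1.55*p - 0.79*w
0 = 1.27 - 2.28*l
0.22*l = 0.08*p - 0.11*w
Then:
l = 0.56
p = -0.69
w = -1.61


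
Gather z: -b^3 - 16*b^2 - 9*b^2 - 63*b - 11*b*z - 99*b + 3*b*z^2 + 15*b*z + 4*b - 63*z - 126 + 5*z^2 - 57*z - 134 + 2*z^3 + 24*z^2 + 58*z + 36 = -b^3 - 25*b^2 - 158*b + 2*z^3 + z^2*(3*b + 29) + z*(4*b - 62) - 224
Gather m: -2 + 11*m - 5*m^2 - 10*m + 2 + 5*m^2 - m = 0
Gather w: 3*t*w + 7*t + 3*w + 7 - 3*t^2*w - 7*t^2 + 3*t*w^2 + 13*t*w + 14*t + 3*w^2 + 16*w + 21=-7*t^2 + 21*t + w^2*(3*t + 3) + w*(-3*t^2 + 16*t + 19) + 28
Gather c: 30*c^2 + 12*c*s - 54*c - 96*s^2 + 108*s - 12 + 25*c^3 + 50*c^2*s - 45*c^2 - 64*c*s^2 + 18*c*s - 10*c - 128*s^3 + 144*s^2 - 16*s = 25*c^3 + c^2*(50*s - 15) + c*(-64*s^2 + 30*s - 64) - 128*s^3 + 48*s^2 + 92*s - 12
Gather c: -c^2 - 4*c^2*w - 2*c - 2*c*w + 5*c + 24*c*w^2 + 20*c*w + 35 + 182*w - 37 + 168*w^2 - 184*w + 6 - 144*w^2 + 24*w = c^2*(-4*w - 1) + c*(24*w^2 + 18*w + 3) + 24*w^2 + 22*w + 4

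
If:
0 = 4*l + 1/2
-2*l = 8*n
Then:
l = -1/8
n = 1/32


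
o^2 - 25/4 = (o - 5/2)*(o + 5/2)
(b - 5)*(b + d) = b^2 + b*d - 5*b - 5*d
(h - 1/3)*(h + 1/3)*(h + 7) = h^3 + 7*h^2 - h/9 - 7/9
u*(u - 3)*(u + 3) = u^3 - 9*u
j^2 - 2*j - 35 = (j - 7)*(j + 5)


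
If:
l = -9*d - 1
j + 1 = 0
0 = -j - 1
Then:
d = -l/9 - 1/9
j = -1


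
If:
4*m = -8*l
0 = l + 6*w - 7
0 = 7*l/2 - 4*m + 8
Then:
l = -16/23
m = 32/23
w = 59/46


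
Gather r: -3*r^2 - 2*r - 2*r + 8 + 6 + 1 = -3*r^2 - 4*r + 15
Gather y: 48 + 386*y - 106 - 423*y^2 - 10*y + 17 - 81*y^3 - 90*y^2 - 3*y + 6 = -81*y^3 - 513*y^2 + 373*y - 35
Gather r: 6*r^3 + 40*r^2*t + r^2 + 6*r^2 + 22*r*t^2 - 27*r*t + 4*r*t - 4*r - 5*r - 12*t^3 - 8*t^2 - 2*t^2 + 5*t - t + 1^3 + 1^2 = 6*r^3 + r^2*(40*t + 7) + r*(22*t^2 - 23*t - 9) - 12*t^3 - 10*t^2 + 4*t + 2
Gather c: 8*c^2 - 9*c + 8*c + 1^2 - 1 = 8*c^2 - c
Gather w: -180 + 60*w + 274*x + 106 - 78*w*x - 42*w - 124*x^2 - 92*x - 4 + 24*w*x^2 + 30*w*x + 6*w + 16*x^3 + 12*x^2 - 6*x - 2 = w*(24*x^2 - 48*x + 24) + 16*x^3 - 112*x^2 + 176*x - 80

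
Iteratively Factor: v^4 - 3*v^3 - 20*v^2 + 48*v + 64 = (v + 4)*(v^3 - 7*v^2 + 8*v + 16) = (v + 1)*(v + 4)*(v^2 - 8*v + 16) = (v - 4)*(v + 1)*(v + 4)*(v - 4)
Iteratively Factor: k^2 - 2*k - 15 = (k + 3)*(k - 5)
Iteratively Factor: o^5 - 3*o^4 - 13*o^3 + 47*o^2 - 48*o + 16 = (o + 4)*(o^4 - 7*o^3 + 15*o^2 - 13*o + 4) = (o - 4)*(o + 4)*(o^3 - 3*o^2 + 3*o - 1) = (o - 4)*(o - 1)*(o + 4)*(o^2 - 2*o + 1) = (o - 4)*(o - 1)^2*(o + 4)*(o - 1)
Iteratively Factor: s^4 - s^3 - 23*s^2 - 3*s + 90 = (s + 3)*(s^3 - 4*s^2 - 11*s + 30) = (s - 5)*(s + 3)*(s^2 + s - 6) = (s - 5)*(s + 3)^2*(s - 2)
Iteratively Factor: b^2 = (b)*(b)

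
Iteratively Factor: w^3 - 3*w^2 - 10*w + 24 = (w - 4)*(w^2 + w - 6) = (w - 4)*(w - 2)*(w + 3)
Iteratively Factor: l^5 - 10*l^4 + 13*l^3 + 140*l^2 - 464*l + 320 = (l - 1)*(l^4 - 9*l^3 + 4*l^2 + 144*l - 320) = (l - 5)*(l - 1)*(l^3 - 4*l^2 - 16*l + 64) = (l - 5)*(l - 4)*(l - 1)*(l^2 - 16) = (l - 5)*(l - 4)^2*(l - 1)*(l + 4)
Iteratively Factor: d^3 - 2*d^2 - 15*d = (d)*(d^2 - 2*d - 15) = d*(d + 3)*(d - 5)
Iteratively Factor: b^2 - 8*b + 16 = (b - 4)*(b - 4)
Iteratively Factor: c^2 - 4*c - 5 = (c + 1)*(c - 5)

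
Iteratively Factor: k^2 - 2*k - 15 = (k - 5)*(k + 3)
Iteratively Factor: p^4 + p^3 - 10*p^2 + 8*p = (p - 2)*(p^3 + 3*p^2 - 4*p) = p*(p - 2)*(p^2 + 3*p - 4) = p*(p - 2)*(p - 1)*(p + 4)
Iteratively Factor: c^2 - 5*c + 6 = (c - 3)*(c - 2)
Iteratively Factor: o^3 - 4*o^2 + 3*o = (o - 3)*(o^2 - o) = o*(o - 3)*(o - 1)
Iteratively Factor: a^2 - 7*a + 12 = (a - 3)*(a - 4)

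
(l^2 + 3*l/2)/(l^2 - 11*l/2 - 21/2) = l/(l - 7)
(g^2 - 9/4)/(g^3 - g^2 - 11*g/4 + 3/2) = (2*g - 3)/(2*g^2 - 5*g + 2)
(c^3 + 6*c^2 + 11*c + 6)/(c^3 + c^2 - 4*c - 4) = (c + 3)/(c - 2)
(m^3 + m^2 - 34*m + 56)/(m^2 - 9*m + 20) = (m^2 + 5*m - 14)/(m - 5)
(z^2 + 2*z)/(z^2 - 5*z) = (z + 2)/(z - 5)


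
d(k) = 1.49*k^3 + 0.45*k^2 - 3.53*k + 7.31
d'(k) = 4.47*k^2 + 0.9*k - 3.53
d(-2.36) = -1.44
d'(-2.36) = 19.24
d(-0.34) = 8.50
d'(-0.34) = -3.32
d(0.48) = 5.88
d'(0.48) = -2.07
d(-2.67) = -8.42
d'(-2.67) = 25.93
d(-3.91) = -61.07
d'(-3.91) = 61.29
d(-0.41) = 8.73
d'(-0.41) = -3.15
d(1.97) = 13.49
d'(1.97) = 15.59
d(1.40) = 7.34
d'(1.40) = 6.49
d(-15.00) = -4867.24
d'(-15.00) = 988.72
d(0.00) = 7.31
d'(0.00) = -3.53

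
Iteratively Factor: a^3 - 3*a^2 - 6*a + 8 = (a - 1)*(a^2 - 2*a - 8) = (a - 4)*(a - 1)*(a + 2)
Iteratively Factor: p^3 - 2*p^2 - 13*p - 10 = (p + 2)*(p^2 - 4*p - 5) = (p - 5)*(p + 2)*(p + 1)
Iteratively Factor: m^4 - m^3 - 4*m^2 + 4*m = (m + 2)*(m^3 - 3*m^2 + 2*m) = m*(m + 2)*(m^2 - 3*m + 2) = m*(m - 2)*(m + 2)*(m - 1)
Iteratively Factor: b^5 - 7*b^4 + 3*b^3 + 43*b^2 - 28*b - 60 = (b - 3)*(b^4 - 4*b^3 - 9*b^2 + 16*b + 20) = (b - 5)*(b - 3)*(b^3 + b^2 - 4*b - 4) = (b - 5)*(b - 3)*(b + 1)*(b^2 - 4) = (b - 5)*(b - 3)*(b - 2)*(b + 1)*(b + 2)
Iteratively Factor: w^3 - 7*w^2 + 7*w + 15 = (w - 5)*(w^2 - 2*w - 3) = (w - 5)*(w + 1)*(w - 3)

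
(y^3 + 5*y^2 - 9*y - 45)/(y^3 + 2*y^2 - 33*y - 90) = (y - 3)/(y - 6)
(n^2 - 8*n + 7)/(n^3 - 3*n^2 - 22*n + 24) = (n - 7)/(n^2 - 2*n - 24)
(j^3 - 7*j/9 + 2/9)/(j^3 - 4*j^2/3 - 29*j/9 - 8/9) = (9*j^2 - 9*j + 2)/(9*j^2 - 21*j - 8)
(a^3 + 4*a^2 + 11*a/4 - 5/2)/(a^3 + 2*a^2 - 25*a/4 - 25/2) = (2*a - 1)/(2*a - 5)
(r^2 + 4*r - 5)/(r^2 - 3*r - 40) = (r - 1)/(r - 8)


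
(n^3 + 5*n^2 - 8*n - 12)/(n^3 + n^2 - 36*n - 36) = (n - 2)/(n - 6)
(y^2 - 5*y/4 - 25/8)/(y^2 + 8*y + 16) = (8*y^2 - 10*y - 25)/(8*(y^2 + 8*y + 16))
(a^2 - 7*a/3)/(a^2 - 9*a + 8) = a*(3*a - 7)/(3*(a^2 - 9*a + 8))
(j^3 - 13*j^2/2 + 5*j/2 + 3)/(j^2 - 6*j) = j - 1/2 - 1/(2*j)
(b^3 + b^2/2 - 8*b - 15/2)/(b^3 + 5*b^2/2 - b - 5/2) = (b - 3)/(b - 1)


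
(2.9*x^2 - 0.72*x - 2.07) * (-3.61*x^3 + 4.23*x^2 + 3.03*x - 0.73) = -10.469*x^5 + 14.8662*x^4 + 13.2141*x^3 - 13.0547*x^2 - 5.7465*x + 1.5111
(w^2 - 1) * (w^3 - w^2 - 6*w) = w^5 - w^4 - 7*w^3 + w^2 + 6*w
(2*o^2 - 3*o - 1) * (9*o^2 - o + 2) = 18*o^4 - 29*o^3 - 2*o^2 - 5*o - 2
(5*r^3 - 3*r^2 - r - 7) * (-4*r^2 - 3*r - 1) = -20*r^5 - 3*r^4 + 8*r^3 + 34*r^2 + 22*r + 7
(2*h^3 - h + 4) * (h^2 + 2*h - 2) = 2*h^5 + 4*h^4 - 5*h^3 + 2*h^2 + 10*h - 8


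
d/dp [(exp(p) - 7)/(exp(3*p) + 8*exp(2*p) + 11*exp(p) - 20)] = (-(exp(p) - 7)*(3*exp(2*p) + 16*exp(p) + 11) + exp(3*p) + 8*exp(2*p) + 11*exp(p) - 20)*exp(p)/(exp(3*p) + 8*exp(2*p) + 11*exp(p) - 20)^2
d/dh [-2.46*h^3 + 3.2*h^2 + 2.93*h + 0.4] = -7.38*h^2 + 6.4*h + 2.93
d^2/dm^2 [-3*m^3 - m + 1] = -18*m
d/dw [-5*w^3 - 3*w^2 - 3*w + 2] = -15*w^2 - 6*w - 3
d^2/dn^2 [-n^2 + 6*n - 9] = -2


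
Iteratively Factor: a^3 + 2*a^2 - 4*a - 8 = (a + 2)*(a^2 - 4) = (a + 2)^2*(a - 2)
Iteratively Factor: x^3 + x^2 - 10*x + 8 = (x - 1)*(x^2 + 2*x - 8) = (x - 2)*(x - 1)*(x + 4)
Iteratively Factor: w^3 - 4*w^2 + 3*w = (w - 1)*(w^2 - 3*w) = w*(w - 1)*(w - 3)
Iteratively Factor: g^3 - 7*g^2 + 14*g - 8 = (g - 2)*(g^2 - 5*g + 4) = (g - 4)*(g - 2)*(g - 1)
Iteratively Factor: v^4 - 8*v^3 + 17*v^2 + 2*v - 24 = (v + 1)*(v^3 - 9*v^2 + 26*v - 24) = (v - 4)*(v + 1)*(v^2 - 5*v + 6) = (v - 4)*(v - 3)*(v + 1)*(v - 2)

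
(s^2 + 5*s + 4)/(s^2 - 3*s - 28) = (s + 1)/(s - 7)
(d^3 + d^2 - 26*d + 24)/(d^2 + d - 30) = (d^2 - 5*d + 4)/(d - 5)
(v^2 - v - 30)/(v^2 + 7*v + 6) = (v^2 - v - 30)/(v^2 + 7*v + 6)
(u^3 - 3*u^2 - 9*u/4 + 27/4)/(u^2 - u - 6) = (u^2 - 9/4)/(u + 2)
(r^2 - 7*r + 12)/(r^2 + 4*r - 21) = (r - 4)/(r + 7)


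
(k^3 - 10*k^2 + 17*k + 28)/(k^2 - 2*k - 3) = (k^2 - 11*k + 28)/(k - 3)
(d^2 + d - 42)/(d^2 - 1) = (d^2 + d - 42)/(d^2 - 1)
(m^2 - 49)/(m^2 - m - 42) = (m + 7)/(m + 6)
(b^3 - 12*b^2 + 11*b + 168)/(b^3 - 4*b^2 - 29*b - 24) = (b - 7)/(b + 1)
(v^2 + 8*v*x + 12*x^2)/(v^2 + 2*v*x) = (v + 6*x)/v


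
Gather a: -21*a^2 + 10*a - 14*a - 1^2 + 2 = -21*a^2 - 4*a + 1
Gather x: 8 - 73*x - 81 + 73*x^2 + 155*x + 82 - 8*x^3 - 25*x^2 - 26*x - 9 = -8*x^3 + 48*x^2 + 56*x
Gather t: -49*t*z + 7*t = t*(7 - 49*z)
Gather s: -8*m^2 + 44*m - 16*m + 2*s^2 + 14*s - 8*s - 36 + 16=-8*m^2 + 28*m + 2*s^2 + 6*s - 20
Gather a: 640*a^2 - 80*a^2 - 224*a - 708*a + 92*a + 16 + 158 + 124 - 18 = 560*a^2 - 840*a + 280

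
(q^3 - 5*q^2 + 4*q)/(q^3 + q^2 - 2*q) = (q - 4)/(q + 2)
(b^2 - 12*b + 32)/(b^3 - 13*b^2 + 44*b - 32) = 1/(b - 1)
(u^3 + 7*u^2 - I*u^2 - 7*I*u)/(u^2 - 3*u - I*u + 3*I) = u*(u + 7)/(u - 3)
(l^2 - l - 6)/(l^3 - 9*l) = (l + 2)/(l*(l + 3))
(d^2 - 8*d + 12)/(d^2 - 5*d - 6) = (d - 2)/(d + 1)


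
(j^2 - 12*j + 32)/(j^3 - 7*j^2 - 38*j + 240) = (j - 4)/(j^2 + j - 30)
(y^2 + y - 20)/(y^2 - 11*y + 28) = (y + 5)/(y - 7)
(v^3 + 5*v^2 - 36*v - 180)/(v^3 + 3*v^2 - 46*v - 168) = (v^2 - v - 30)/(v^2 - 3*v - 28)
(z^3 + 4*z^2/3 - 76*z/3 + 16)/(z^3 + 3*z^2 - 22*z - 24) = (z - 2/3)/(z + 1)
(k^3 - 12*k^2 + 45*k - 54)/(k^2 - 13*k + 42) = (k^2 - 6*k + 9)/(k - 7)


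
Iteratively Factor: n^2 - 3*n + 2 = (n - 2)*(n - 1)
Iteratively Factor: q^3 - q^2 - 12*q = (q + 3)*(q^2 - 4*q) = q*(q + 3)*(q - 4)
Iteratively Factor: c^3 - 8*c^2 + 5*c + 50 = (c - 5)*(c^2 - 3*c - 10) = (c - 5)*(c + 2)*(c - 5)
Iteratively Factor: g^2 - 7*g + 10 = (g - 2)*(g - 5)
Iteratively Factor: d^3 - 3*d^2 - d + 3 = (d - 3)*(d^2 - 1) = (d - 3)*(d + 1)*(d - 1)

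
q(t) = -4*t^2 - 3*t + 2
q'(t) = -8*t - 3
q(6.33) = -177.27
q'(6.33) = -53.64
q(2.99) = -42.73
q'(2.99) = -26.92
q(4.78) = -103.73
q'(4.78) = -41.24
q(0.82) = -3.15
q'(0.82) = -9.56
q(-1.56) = -3.05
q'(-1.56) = 9.48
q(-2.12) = -9.62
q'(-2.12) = 13.96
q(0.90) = -3.94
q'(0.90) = -10.20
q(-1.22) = -0.29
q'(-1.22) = 6.76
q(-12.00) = -538.00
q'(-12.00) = 93.00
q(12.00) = -610.00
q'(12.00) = -99.00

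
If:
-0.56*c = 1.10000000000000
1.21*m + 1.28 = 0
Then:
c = -1.96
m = -1.06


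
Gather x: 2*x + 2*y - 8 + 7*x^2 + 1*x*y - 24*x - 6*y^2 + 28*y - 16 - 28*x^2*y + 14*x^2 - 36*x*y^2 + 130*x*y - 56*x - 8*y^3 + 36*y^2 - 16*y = x^2*(21 - 28*y) + x*(-36*y^2 + 131*y - 78) - 8*y^3 + 30*y^2 + 14*y - 24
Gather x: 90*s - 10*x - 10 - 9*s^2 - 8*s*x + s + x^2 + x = -9*s^2 + 91*s + x^2 + x*(-8*s - 9) - 10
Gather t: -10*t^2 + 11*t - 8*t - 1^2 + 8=-10*t^2 + 3*t + 7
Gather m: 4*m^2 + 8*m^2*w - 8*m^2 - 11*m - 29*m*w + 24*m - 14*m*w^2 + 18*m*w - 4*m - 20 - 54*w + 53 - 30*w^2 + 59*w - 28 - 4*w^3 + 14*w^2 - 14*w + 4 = m^2*(8*w - 4) + m*(-14*w^2 - 11*w + 9) - 4*w^3 - 16*w^2 - 9*w + 9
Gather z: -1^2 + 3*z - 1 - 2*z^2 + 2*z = -2*z^2 + 5*z - 2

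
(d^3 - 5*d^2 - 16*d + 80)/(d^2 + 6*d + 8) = (d^2 - 9*d + 20)/(d + 2)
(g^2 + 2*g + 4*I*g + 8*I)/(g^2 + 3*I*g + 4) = (g + 2)/(g - I)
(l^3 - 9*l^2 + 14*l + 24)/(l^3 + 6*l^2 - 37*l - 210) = (l^2 - 3*l - 4)/(l^2 + 12*l + 35)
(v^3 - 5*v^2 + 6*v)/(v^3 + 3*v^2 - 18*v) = (v - 2)/(v + 6)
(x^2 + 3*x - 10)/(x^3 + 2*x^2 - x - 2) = (x^2 + 3*x - 10)/(x^3 + 2*x^2 - x - 2)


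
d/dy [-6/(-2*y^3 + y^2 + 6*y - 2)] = 12*(-3*y^2 + y + 3)/(2*y^3 - y^2 - 6*y + 2)^2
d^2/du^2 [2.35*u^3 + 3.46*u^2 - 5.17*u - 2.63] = 14.1*u + 6.92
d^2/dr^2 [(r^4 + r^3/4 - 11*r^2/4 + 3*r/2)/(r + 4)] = (12*r^4 + 129*r^3 + 396*r^2 + 48*r - 200)/(2*(r^3 + 12*r^2 + 48*r + 64))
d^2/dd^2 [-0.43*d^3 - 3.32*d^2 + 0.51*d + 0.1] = -2.58*d - 6.64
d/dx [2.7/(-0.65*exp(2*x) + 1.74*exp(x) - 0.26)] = (3.51*exp(x) - 4.698)*exp(x)/(0.65*exp(2*x) - 1.74*exp(x) + 0.26)^2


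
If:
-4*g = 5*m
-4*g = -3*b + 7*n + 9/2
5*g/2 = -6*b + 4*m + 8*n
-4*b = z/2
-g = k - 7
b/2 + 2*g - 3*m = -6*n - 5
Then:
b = -944/4067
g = -1800/4067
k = 30269/4067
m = 1440/4067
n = -3981/8134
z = 7552/4067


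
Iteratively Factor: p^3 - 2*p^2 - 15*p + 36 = (p - 3)*(p^2 + p - 12) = (p - 3)*(p + 4)*(p - 3)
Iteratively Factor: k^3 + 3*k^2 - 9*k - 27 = (k - 3)*(k^2 + 6*k + 9) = (k - 3)*(k + 3)*(k + 3)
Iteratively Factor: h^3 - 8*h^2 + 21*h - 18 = (h - 3)*(h^2 - 5*h + 6) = (h - 3)*(h - 2)*(h - 3)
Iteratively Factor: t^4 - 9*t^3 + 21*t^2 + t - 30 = (t - 2)*(t^3 - 7*t^2 + 7*t + 15) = (t - 2)*(t + 1)*(t^2 - 8*t + 15) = (t - 3)*(t - 2)*(t + 1)*(t - 5)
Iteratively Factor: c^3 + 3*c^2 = (c + 3)*(c^2) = c*(c + 3)*(c)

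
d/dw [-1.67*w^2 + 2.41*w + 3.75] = 2.41 - 3.34*w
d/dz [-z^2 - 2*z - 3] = -2*z - 2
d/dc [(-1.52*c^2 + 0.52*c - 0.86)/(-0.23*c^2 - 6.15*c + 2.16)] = (9.4676*c^2 - 6.962*c - 4.1658)/(0.0529*c^4 + 2.829*c^3 + 36.8289*c^2 - 26.568*c + 4.6656)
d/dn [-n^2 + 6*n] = 6 - 2*n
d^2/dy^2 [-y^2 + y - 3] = -2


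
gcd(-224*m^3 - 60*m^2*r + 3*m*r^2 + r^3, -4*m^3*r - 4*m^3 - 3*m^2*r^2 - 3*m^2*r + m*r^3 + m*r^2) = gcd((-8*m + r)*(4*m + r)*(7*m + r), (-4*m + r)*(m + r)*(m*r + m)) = 1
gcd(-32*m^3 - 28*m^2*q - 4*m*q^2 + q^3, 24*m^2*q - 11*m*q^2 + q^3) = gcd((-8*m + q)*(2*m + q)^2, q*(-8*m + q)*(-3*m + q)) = -8*m + q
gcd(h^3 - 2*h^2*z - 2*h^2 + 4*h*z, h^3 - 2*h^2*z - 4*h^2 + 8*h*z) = -h^2 + 2*h*z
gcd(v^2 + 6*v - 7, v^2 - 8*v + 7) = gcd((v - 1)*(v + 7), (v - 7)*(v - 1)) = v - 1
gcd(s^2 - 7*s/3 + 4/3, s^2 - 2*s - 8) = 1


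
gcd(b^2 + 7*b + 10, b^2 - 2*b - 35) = b + 5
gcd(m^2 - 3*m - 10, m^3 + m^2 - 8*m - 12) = m + 2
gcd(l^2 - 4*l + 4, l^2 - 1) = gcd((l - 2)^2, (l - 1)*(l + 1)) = 1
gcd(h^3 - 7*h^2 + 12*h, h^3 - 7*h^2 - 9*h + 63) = h - 3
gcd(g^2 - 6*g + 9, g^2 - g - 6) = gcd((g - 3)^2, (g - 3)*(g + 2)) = g - 3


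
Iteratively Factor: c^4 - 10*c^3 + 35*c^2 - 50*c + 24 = (c - 2)*(c^3 - 8*c^2 + 19*c - 12) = (c - 3)*(c - 2)*(c^2 - 5*c + 4) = (c - 4)*(c - 3)*(c - 2)*(c - 1)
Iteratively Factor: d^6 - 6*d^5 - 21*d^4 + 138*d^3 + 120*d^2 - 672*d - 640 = (d + 1)*(d^5 - 7*d^4 - 14*d^3 + 152*d^2 - 32*d - 640) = (d + 1)*(d + 2)*(d^4 - 9*d^3 + 4*d^2 + 144*d - 320) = (d - 4)*(d + 1)*(d + 2)*(d^3 - 5*d^2 - 16*d + 80) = (d - 4)^2*(d + 1)*(d + 2)*(d^2 - d - 20) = (d - 4)^2*(d + 1)*(d + 2)*(d + 4)*(d - 5)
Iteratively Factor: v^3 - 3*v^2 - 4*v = (v)*(v^2 - 3*v - 4) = v*(v - 4)*(v + 1)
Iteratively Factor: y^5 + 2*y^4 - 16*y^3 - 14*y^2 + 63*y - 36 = (y - 1)*(y^4 + 3*y^3 - 13*y^2 - 27*y + 36) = (y - 1)^2*(y^3 + 4*y^2 - 9*y - 36) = (y - 3)*(y - 1)^2*(y^2 + 7*y + 12) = (y - 3)*(y - 1)^2*(y + 4)*(y + 3)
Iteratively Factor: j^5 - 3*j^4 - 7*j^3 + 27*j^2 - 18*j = (j - 1)*(j^4 - 2*j^3 - 9*j^2 + 18*j) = (j - 1)*(j + 3)*(j^3 - 5*j^2 + 6*j) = (j - 3)*(j - 1)*(j + 3)*(j^2 - 2*j) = j*(j - 3)*(j - 1)*(j + 3)*(j - 2)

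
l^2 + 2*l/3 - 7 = (l - 7/3)*(l + 3)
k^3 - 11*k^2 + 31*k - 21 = (k - 7)*(k - 3)*(k - 1)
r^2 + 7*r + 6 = (r + 1)*(r + 6)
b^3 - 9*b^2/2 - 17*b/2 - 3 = (b - 6)*(b + 1/2)*(b + 1)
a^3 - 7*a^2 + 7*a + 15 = (a - 5)*(a - 3)*(a + 1)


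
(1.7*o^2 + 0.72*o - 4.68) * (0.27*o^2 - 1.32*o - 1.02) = 0.459*o^4 - 2.0496*o^3 - 3.948*o^2 + 5.4432*o + 4.7736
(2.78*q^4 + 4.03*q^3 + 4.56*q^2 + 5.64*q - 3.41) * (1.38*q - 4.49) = 3.8364*q^5 - 6.9208*q^4 - 11.8019*q^3 - 12.6912*q^2 - 30.0294*q + 15.3109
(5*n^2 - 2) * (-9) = 18 - 45*n^2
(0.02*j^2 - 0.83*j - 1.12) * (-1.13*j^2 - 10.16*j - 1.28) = -0.0226*j^4 + 0.7347*j^3 + 9.6728*j^2 + 12.4416*j + 1.4336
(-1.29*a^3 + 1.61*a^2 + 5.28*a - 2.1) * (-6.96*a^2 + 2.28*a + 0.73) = 8.9784*a^5 - 14.1468*a^4 - 34.0197*a^3 + 27.8297*a^2 - 0.933599999999999*a - 1.533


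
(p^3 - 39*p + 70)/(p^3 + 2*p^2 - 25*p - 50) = (p^2 + 5*p - 14)/(p^2 + 7*p + 10)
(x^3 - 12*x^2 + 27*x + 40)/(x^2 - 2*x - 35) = (-x^3 + 12*x^2 - 27*x - 40)/(-x^2 + 2*x + 35)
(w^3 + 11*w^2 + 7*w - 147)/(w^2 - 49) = (w^2 + 4*w - 21)/(w - 7)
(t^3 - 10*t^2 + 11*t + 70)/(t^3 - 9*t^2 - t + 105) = (t + 2)/(t + 3)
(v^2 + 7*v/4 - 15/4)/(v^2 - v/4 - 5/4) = (v + 3)/(v + 1)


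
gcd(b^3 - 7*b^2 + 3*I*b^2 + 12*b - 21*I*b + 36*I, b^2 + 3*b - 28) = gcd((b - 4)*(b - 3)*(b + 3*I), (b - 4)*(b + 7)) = b - 4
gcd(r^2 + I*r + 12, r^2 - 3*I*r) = r - 3*I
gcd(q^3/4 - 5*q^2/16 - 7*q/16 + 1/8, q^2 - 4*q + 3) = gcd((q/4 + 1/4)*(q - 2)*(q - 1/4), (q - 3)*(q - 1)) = 1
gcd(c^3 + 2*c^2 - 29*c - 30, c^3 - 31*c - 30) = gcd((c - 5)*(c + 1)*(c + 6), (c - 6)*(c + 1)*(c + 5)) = c + 1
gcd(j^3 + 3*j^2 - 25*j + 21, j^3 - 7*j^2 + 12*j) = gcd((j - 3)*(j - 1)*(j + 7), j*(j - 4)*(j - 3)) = j - 3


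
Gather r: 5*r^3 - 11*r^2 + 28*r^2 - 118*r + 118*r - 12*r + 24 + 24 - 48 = 5*r^3 + 17*r^2 - 12*r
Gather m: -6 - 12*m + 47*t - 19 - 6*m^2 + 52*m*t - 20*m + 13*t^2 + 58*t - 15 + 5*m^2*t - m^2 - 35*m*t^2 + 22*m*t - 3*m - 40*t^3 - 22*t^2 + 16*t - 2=m^2*(5*t - 7) + m*(-35*t^2 + 74*t - 35) - 40*t^3 - 9*t^2 + 121*t - 42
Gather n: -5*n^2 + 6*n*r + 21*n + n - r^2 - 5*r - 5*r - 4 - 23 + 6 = -5*n^2 + n*(6*r + 22) - r^2 - 10*r - 21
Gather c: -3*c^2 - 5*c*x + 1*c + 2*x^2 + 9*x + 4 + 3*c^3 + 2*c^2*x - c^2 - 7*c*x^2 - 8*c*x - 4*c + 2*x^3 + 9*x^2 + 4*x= 3*c^3 + c^2*(2*x - 4) + c*(-7*x^2 - 13*x - 3) + 2*x^3 + 11*x^2 + 13*x + 4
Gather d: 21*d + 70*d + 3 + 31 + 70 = 91*d + 104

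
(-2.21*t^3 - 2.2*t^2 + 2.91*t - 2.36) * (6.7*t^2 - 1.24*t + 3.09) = -14.807*t^5 - 11.9996*t^4 + 15.3961*t^3 - 26.2184*t^2 + 11.9183*t - 7.2924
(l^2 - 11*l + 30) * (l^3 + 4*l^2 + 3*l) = l^5 - 7*l^4 - 11*l^3 + 87*l^2 + 90*l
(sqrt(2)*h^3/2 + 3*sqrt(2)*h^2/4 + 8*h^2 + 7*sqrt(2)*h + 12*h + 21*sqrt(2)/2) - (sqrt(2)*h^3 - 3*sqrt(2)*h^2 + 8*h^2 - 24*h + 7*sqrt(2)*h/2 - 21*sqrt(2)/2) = -sqrt(2)*h^3/2 + 15*sqrt(2)*h^2/4 + 7*sqrt(2)*h/2 + 36*h + 21*sqrt(2)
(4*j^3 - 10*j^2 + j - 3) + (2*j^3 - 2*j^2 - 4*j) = 6*j^3 - 12*j^2 - 3*j - 3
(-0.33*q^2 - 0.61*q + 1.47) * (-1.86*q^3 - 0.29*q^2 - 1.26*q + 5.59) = 0.6138*q^5 + 1.2303*q^4 - 2.1415*q^3 - 1.5024*q^2 - 5.2621*q + 8.2173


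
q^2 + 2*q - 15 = (q - 3)*(q + 5)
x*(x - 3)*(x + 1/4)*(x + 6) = x^4 + 13*x^3/4 - 69*x^2/4 - 9*x/2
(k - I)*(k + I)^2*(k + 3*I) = k^4 + 4*I*k^3 - 2*k^2 + 4*I*k - 3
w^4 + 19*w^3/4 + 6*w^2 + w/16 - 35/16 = (w - 1/2)*(w + 1)*(w + 7/4)*(w + 5/2)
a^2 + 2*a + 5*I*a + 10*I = (a + 2)*(a + 5*I)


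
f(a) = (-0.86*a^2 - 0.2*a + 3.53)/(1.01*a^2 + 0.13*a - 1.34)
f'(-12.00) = 0.00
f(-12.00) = -0.83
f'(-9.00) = 0.01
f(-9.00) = -0.81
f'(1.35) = -14.30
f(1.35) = 2.50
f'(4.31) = -0.06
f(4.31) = -0.74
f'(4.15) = -0.07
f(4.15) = -0.73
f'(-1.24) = 2212.73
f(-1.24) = 47.43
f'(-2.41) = 0.67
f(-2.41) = -0.23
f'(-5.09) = 0.05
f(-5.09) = -0.73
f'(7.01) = -0.01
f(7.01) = -0.82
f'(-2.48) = 0.60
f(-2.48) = -0.28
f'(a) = (-2.02*a - 0.13)*(-0.86*a^2 - 0.2*a + 3.53)/(1.01*a^2 + 0.13*a - 1.34)^2 + (-1.72*a - 0.2)/(1.01*a^2 + 0.13*a - 1.34)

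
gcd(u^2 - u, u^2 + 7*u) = u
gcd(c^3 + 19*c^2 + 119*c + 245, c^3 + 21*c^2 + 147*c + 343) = c^2 + 14*c + 49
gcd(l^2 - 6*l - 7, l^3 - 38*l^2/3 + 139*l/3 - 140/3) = l - 7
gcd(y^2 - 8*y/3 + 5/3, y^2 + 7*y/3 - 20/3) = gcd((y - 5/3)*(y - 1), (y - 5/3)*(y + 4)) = y - 5/3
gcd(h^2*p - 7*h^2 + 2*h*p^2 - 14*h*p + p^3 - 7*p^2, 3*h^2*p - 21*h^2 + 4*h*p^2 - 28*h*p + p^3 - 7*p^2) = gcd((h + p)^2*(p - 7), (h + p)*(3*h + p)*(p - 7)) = h*p - 7*h + p^2 - 7*p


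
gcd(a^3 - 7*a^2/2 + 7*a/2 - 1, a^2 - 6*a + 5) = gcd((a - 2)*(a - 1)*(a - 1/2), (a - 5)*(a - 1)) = a - 1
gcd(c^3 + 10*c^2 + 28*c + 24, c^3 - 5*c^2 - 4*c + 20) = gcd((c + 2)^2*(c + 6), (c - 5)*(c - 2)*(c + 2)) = c + 2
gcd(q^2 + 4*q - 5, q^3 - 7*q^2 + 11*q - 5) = q - 1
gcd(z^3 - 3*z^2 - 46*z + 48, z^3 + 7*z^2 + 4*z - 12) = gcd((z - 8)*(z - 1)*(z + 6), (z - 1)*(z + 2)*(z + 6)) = z^2 + 5*z - 6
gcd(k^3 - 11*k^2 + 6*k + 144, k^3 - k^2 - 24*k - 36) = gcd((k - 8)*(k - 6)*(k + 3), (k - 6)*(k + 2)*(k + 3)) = k^2 - 3*k - 18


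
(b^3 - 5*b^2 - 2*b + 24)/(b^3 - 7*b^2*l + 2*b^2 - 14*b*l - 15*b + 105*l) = (b^2 - 2*b - 8)/(b^2 - 7*b*l + 5*b - 35*l)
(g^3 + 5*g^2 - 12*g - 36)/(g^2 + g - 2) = (g^2 + 3*g - 18)/(g - 1)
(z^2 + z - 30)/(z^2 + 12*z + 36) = (z - 5)/(z + 6)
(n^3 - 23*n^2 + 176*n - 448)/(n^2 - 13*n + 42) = (n^2 - 16*n + 64)/(n - 6)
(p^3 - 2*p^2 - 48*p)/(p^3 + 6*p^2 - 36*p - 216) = p*(p - 8)/(p^2 - 36)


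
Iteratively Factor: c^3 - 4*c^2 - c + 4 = (c - 1)*(c^2 - 3*c - 4) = (c - 1)*(c + 1)*(c - 4)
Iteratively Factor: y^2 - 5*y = (y - 5)*(y)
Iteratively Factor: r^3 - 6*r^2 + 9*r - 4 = (r - 1)*(r^2 - 5*r + 4) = (r - 1)^2*(r - 4)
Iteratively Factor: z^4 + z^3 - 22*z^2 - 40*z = (z + 2)*(z^3 - z^2 - 20*z) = (z - 5)*(z + 2)*(z^2 + 4*z) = (z - 5)*(z + 2)*(z + 4)*(z)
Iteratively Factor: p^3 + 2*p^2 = (p + 2)*(p^2) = p*(p + 2)*(p)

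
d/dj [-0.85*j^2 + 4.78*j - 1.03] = 4.78 - 1.7*j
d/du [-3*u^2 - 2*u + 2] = -6*u - 2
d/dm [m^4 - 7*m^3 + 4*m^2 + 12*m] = 4*m^3 - 21*m^2 + 8*m + 12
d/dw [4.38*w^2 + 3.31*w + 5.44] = 8.76*w + 3.31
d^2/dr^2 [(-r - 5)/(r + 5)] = 0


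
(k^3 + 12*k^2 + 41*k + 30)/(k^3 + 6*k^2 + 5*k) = (k + 6)/k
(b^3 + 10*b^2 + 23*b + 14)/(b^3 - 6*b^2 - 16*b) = (b^2 + 8*b + 7)/(b*(b - 8))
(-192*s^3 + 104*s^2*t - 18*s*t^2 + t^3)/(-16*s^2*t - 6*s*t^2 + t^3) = (24*s^2 - 10*s*t + t^2)/(t*(2*s + t))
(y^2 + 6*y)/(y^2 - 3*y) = (y + 6)/(y - 3)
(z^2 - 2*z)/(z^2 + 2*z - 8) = z/(z + 4)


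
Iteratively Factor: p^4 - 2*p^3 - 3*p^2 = (p)*(p^3 - 2*p^2 - 3*p) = p^2*(p^2 - 2*p - 3) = p^2*(p - 3)*(p + 1)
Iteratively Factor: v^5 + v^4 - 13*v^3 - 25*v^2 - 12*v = (v - 4)*(v^4 + 5*v^3 + 7*v^2 + 3*v) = (v - 4)*(v + 1)*(v^3 + 4*v^2 + 3*v) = (v - 4)*(v + 1)*(v + 3)*(v^2 + v) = (v - 4)*(v + 1)^2*(v + 3)*(v)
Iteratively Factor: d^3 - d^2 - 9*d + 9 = (d - 3)*(d^2 + 2*d - 3) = (d - 3)*(d - 1)*(d + 3)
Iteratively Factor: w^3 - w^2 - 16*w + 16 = (w - 4)*(w^2 + 3*w - 4) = (w - 4)*(w - 1)*(w + 4)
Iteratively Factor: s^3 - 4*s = (s - 2)*(s^2 + 2*s) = s*(s - 2)*(s + 2)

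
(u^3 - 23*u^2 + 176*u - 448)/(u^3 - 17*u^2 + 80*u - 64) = (u - 7)/(u - 1)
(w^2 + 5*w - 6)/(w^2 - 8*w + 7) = (w + 6)/(w - 7)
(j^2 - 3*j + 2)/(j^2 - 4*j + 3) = (j - 2)/(j - 3)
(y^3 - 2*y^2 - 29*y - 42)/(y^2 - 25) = (y^3 - 2*y^2 - 29*y - 42)/(y^2 - 25)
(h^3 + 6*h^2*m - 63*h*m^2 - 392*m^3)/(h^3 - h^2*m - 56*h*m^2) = (h + 7*m)/h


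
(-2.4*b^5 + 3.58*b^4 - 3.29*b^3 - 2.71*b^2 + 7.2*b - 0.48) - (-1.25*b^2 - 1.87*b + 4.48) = -2.4*b^5 + 3.58*b^4 - 3.29*b^3 - 1.46*b^2 + 9.07*b - 4.96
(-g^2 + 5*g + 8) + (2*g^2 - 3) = g^2 + 5*g + 5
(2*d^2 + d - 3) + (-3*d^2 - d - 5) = -d^2 - 8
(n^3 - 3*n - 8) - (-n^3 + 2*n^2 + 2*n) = 2*n^3 - 2*n^2 - 5*n - 8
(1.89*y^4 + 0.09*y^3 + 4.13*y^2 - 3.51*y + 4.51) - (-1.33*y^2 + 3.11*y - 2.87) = 1.89*y^4 + 0.09*y^3 + 5.46*y^2 - 6.62*y + 7.38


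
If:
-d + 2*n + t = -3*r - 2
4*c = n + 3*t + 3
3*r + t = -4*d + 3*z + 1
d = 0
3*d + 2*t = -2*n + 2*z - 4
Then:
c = 3*z/2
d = 0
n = -3*z/2 - 3/2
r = z/6 + 1/2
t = 5*z/2 - 1/2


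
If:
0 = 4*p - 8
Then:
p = 2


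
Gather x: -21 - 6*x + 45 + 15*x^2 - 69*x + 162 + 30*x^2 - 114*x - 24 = 45*x^2 - 189*x + 162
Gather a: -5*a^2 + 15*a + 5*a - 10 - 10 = -5*a^2 + 20*a - 20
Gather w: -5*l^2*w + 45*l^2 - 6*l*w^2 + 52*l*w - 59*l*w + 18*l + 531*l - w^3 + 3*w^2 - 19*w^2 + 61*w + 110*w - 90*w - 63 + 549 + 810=45*l^2 + 549*l - w^3 + w^2*(-6*l - 16) + w*(-5*l^2 - 7*l + 81) + 1296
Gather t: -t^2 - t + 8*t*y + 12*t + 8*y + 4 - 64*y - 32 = -t^2 + t*(8*y + 11) - 56*y - 28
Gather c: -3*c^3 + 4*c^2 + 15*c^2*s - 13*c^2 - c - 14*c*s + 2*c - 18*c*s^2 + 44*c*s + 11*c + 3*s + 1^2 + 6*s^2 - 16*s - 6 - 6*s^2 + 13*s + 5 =-3*c^3 + c^2*(15*s - 9) + c*(-18*s^2 + 30*s + 12)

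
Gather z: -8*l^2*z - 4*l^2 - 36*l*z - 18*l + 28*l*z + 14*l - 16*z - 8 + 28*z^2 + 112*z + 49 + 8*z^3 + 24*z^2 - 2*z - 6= -4*l^2 - 4*l + 8*z^3 + 52*z^2 + z*(-8*l^2 - 8*l + 94) + 35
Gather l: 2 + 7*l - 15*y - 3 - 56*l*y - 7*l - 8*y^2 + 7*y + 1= -56*l*y - 8*y^2 - 8*y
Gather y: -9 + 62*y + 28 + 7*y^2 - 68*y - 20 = 7*y^2 - 6*y - 1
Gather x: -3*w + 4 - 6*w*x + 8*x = -3*w + x*(8 - 6*w) + 4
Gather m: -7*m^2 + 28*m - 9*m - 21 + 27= -7*m^2 + 19*m + 6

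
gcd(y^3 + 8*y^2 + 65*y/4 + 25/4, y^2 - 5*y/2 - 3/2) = y + 1/2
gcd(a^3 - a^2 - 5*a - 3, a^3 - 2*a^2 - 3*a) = a^2 - 2*a - 3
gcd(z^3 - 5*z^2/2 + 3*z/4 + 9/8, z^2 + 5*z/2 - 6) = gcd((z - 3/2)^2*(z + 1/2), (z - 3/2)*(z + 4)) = z - 3/2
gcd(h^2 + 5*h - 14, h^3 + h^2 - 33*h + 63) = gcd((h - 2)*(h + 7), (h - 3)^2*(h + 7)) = h + 7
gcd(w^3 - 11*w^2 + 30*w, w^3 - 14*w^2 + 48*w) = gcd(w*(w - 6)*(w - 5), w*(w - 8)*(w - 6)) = w^2 - 6*w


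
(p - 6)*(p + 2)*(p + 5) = p^3 + p^2 - 32*p - 60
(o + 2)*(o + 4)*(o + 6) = o^3 + 12*o^2 + 44*o + 48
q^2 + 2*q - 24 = (q - 4)*(q + 6)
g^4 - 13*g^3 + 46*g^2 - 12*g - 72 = (g - 6)^2*(g - 2)*(g + 1)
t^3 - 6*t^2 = t^2*(t - 6)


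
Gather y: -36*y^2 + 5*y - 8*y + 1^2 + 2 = -36*y^2 - 3*y + 3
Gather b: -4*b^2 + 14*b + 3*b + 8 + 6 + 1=-4*b^2 + 17*b + 15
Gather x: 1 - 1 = 0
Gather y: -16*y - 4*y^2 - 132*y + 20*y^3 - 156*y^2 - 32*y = 20*y^3 - 160*y^2 - 180*y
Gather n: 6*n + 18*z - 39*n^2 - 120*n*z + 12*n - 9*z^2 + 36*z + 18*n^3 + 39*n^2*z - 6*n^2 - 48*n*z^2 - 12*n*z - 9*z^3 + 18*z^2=18*n^3 + n^2*(39*z - 45) + n*(-48*z^2 - 132*z + 18) - 9*z^3 + 9*z^2 + 54*z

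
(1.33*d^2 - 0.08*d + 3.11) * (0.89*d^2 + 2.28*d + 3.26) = 1.1837*d^4 + 2.9612*d^3 + 6.9213*d^2 + 6.83*d + 10.1386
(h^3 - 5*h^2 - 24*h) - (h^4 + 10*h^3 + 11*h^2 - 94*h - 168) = -h^4 - 9*h^3 - 16*h^2 + 70*h + 168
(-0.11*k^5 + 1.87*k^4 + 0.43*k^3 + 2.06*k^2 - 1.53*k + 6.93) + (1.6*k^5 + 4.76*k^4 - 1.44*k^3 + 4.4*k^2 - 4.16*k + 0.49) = 1.49*k^5 + 6.63*k^4 - 1.01*k^3 + 6.46*k^2 - 5.69*k + 7.42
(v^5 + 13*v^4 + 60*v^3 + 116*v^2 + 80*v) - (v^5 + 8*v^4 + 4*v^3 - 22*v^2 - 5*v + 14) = 5*v^4 + 56*v^3 + 138*v^2 + 85*v - 14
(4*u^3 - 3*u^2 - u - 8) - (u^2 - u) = 4*u^3 - 4*u^2 - 8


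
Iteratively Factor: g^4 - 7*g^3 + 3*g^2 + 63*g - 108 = (g + 3)*(g^3 - 10*g^2 + 33*g - 36) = (g - 4)*(g + 3)*(g^2 - 6*g + 9) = (g - 4)*(g - 3)*(g + 3)*(g - 3)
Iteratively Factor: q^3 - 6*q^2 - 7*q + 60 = (q + 3)*(q^2 - 9*q + 20) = (q - 4)*(q + 3)*(q - 5)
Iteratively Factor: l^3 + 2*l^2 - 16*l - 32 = (l + 4)*(l^2 - 2*l - 8) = (l + 2)*(l + 4)*(l - 4)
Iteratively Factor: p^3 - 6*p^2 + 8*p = (p - 4)*(p^2 - 2*p) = p*(p - 4)*(p - 2)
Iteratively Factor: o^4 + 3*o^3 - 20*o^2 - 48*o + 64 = (o + 4)*(o^3 - o^2 - 16*o + 16) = (o - 1)*(o + 4)*(o^2 - 16) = (o - 4)*(o - 1)*(o + 4)*(o + 4)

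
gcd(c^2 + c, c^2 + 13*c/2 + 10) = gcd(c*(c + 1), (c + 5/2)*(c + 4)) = 1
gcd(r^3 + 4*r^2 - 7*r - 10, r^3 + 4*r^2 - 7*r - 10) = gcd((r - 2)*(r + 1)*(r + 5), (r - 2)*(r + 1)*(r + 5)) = r^3 + 4*r^2 - 7*r - 10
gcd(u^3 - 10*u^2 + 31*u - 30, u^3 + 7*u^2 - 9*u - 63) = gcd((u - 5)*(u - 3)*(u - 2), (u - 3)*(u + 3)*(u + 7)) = u - 3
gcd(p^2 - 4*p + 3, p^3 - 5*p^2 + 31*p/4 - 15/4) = p - 1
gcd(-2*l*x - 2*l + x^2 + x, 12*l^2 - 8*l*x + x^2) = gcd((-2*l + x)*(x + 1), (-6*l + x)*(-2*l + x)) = -2*l + x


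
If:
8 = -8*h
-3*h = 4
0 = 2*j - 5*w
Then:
No Solution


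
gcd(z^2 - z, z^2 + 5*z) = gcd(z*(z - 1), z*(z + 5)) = z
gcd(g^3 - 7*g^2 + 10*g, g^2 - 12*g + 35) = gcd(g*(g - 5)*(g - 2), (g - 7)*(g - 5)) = g - 5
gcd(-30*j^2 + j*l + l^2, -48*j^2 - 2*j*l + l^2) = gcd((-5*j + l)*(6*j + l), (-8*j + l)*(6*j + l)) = 6*j + l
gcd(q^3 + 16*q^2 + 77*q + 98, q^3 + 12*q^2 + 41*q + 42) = q^2 + 9*q + 14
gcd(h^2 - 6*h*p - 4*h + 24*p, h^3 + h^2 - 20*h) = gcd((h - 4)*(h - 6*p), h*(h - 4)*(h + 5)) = h - 4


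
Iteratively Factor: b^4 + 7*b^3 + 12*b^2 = (b)*(b^3 + 7*b^2 + 12*b) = b^2*(b^2 + 7*b + 12) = b^2*(b + 4)*(b + 3)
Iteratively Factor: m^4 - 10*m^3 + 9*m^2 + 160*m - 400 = (m - 5)*(m^3 - 5*m^2 - 16*m + 80) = (m - 5)*(m + 4)*(m^2 - 9*m + 20) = (m - 5)^2*(m + 4)*(m - 4)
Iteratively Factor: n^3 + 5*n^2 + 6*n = (n + 3)*(n^2 + 2*n) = n*(n + 3)*(n + 2)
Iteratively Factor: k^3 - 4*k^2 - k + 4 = (k - 1)*(k^2 - 3*k - 4) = (k - 1)*(k + 1)*(k - 4)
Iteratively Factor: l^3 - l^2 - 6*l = (l - 3)*(l^2 + 2*l) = (l - 3)*(l + 2)*(l)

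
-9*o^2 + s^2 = (-3*o + s)*(3*o + s)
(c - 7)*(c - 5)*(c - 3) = c^3 - 15*c^2 + 71*c - 105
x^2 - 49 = (x - 7)*(x + 7)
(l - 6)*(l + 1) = l^2 - 5*l - 6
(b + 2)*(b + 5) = b^2 + 7*b + 10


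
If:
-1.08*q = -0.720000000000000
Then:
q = 0.67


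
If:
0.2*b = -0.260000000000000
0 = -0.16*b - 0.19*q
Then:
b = -1.30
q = 1.09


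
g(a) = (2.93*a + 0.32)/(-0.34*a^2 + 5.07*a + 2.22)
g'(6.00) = 0.10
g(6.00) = 0.88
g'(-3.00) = 0.05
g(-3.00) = 0.53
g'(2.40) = 0.07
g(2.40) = 0.59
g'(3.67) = 0.07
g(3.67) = 0.68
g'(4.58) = 0.08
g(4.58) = 0.75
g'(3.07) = 0.07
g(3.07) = 0.64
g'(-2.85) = 0.05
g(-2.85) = 0.54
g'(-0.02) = 1.09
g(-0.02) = 0.12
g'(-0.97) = 0.62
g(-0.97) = 0.84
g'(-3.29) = 0.05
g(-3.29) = 0.51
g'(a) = (0.68*a - 5.07)*(2.93*a + 0.32)/(-0.34*a^2 + 5.07*a + 2.22)^2 + 2.93/(-0.34*a^2 + 5.07*a + 2.22)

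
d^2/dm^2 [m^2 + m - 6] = 2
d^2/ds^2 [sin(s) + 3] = -sin(s)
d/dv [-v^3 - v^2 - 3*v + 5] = -3*v^2 - 2*v - 3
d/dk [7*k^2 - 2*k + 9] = 14*k - 2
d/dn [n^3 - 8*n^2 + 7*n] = 3*n^2 - 16*n + 7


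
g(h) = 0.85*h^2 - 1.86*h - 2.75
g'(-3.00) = -6.96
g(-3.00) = 10.48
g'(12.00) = 18.54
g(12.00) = 97.33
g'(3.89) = 4.75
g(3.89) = 2.88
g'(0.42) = -1.15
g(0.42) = -3.38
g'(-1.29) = -4.05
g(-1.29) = 1.06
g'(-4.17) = -8.95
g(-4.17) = 19.79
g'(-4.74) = -9.92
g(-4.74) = 25.16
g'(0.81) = -0.48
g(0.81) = -3.70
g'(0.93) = -0.28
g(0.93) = -3.74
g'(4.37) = 5.57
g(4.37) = 5.35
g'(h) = 1.7*h - 1.86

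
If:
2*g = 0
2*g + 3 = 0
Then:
No Solution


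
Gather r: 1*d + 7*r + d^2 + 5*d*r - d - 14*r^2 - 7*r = d^2 + 5*d*r - 14*r^2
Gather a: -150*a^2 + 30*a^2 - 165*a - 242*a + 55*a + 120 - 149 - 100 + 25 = -120*a^2 - 352*a - 104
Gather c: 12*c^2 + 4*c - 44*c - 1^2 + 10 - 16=12*c^2 - 40*c - 7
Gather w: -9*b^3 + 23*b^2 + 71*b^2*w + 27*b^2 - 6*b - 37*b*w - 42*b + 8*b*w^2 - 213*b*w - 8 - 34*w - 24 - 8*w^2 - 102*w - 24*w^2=-9*b^3 + 50*b^2 - 48*b + w^2*(8*b - 32) + w*(71*b^2 - 250*b - 136) - 32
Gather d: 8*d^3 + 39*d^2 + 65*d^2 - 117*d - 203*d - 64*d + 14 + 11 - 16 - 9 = 8*d^3 + 104*d^2 - 384*d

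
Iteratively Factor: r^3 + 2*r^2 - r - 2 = (r + 2)*(r^2 - 1) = (r - 1)*(r + 2)*(r + 1)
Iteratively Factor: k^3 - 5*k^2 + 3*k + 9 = (k - 3)*(k^2 - 2*k - 3) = (k - 3)^2*(k + 1)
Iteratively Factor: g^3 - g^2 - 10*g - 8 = (g + 1)*(g^2 - 2*g - 8) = (g + 1)*(g + 2)*(g - 4)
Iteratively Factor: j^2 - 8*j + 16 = (j - 4)*(j - 4)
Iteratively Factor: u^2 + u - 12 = (u - 3)*(u + 4)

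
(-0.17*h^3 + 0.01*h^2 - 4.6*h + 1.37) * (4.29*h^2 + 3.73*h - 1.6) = -0.7293*h^5 - 0.5912*h^4 - 19.4247*h^3 - 11.2967*h^2 + 12.4701*h - 2.192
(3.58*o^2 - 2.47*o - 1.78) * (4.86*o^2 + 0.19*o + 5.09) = 17.3988*o^4 - 11.324*o^3 + 9.1021*o^2 - 12.9105*o - 9.0602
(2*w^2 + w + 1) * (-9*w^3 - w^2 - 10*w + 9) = -18*w^5 - 11*w^4 - 30*w^3 + 7*w^2 - w + 9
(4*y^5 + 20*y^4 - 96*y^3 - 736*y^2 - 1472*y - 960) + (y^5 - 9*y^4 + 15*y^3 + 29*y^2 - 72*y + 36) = 5*y^5 + 11*y^4 - 81*y^3 - 707*y^2 - 1544*y - 924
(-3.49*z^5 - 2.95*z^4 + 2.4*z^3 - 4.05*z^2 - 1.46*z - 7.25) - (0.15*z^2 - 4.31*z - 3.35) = -3.49*z^5 - 2.95*z^4 + 2.4*z^3 - 4.2*z^2 + 2.85*z - 3.9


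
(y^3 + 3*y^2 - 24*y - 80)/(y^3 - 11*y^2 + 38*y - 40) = (y^2 + 8*y + 16)/(y^2 - 6*y + 8)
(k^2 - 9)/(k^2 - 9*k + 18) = (k + 3)/(k - 6)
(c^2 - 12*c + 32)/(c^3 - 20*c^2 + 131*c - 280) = (c - 4)/(c^2 - 12*c + 35)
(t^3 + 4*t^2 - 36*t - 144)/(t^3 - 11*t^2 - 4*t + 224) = (t^2 - 36)/(t^2 - 15*t + 56)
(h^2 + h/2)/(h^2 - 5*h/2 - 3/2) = h/(h - 3)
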